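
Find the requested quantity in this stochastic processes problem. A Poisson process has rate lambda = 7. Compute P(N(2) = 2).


P(N(t)=k) = (lambda*t)^k * exp(-lambda*t) / k!
lambda*t = 14
= 14^2 * exp(-14) / 2!
= 196 * 8.3153e-07 / 2
= 8.1490e-05

8.1490e-05


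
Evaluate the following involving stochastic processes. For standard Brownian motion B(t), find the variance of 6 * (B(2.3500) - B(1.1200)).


Var(alpha*(B(t)-B(s))) = alpha^2 * (t-s)
= 6^2 * (2.3500 - 1.1200)
= 36 * 1.2300
= 44.2800

44.2800


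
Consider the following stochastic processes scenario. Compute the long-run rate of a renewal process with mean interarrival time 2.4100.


Long-run renewal rate = 1/E(X)
= 1/2.4100
= 0.4149

0.4149


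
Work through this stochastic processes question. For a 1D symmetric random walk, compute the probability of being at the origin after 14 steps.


P(S(14) = 0) = C(14,7) / 4^7
= 3432 / 16384
= 0.2095

0.2095


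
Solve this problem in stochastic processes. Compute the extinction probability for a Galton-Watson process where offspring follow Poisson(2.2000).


Since mu = 2.2000 > 1, extinction prob q < 1.
Solve s = exp(mu*(s-1)) iteratively.
q = 0.1563

0.1563


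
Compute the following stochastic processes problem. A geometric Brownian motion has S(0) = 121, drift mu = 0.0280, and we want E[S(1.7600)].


E[S(t)] = S(0) * exp(mu * t)
= 121 * exp(0.0280 * 1.7600)
= 121 * 1.0505
= 127.1122

127.1122


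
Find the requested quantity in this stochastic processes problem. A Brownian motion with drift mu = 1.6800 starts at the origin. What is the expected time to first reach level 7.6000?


Expected first passage time = a/mu
= 7.6000/1.6800
= 4.5238

4.5238


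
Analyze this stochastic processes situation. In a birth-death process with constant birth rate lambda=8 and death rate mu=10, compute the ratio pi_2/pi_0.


For birth-death process, pi_n/pi_0 = (lambda/mu)^n
= (8/10)^2
= 0.6400

0.6400


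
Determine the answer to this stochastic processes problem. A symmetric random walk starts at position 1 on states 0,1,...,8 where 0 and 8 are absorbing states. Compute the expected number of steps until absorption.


For symmetric RW on 0,...,N with absorbing barriers, E(i) = i*(N-i)
E(1) = 1 * 7 = 7

7


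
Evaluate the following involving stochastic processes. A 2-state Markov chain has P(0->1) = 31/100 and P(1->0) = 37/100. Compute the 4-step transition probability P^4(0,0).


Computing P^4 by matrix multiplication.
P = [[0.6900, 0.3100], [0.3700, 0.6300]]
After raising P to the power 4:
P^4(0,0) = 0.5489

0.5489


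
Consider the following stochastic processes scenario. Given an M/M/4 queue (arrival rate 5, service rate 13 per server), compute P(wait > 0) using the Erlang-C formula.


a = lambda/mu = 0.3846
rho = a/c = 0.0962
Erlang-C formula applied:
C(c,a) = 6.8669e-04

6.8669e-04


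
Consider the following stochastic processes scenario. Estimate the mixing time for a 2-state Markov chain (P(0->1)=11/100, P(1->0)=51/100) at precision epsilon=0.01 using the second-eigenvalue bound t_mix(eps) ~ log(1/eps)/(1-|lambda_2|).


lambda_2 = |1 - p01 - p10| = |1 - 0.1100 - 0.5100| = 0.3800
t_mix ~ log(1/eps)/(1 - |lambda_2|)
= log(100)/(1 - 0.3800) = 4.6052/0.6200
= 7.4277

7.4277


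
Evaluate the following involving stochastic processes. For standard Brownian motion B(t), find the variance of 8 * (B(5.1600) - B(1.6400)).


Var(alpha*(B(t)-B(s))) = alpha^2 * (t-s)
= 8^2 * (5.1600 - 1.6400)
= 64 * 3.5200
= 225.2800

225.2800


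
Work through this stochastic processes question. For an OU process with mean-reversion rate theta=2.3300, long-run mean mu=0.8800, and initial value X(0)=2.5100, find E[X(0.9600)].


E[X(t)] = mu + (X(0) - mu)*exp(-theta*t)
= 0.8800 + (2.5100 - 0.8800)*exp(-2.3300*0.9600)
= 0.8800 + 1.6300 * 0.1068
= 1.0541

1.0541


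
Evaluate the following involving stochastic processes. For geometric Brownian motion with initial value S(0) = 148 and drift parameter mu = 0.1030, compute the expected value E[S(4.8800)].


E[S(t)] = S(0) * exp(mu * t)
= 148 * exp(0.1030 * 4.8800)
= 148 * 1.6531
= 244.6558

244.6558


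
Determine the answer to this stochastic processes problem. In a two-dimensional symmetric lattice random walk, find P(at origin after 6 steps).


P = C(6,3)^2 / 4^6
= 20^2 / 4096
= 400 / 4096
= 0.0977

0.0977


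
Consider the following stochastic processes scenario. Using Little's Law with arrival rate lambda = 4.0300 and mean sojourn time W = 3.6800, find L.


Little's Law: L = lambda * W
= 4.0300 * 3.6800
= 14.8304

14.8304


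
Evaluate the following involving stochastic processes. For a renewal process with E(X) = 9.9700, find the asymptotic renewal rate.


Long-run renewal rate = 1/E(X)
= 1/9.9700
= 0.1003

0.1003


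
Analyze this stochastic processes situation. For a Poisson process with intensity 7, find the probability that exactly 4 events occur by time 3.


P(N(t)=k) = (lambda*t)^k * exp(-lambda*t) / k!
lambda*t = 21
= 21^4 * exp(-21) / 4!
= 194481 * 7.5826e-10 / 24
= 6.1444e-06

6.1444e-06


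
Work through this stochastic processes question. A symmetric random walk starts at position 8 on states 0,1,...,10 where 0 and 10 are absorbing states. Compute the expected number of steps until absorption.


For symmetric RW on 0,...,N with absorbing barriers, E(i) = i*(N-i)
E(8) = 8 * 2 = 16

16


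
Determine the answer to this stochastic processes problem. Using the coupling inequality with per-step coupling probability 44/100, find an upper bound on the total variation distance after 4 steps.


TV distance bound <= (1-delta)^n
= (1 - 0.4400)^4
= 0.5600^4
= 0.0983

0.0983


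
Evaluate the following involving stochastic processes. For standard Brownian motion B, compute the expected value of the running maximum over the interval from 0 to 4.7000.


E(max B(s)) = sqrt(2t/pi)
= sqrt(2*4.7000/pi)
= sqrt(2.9921)
= 1.7298

1.7298


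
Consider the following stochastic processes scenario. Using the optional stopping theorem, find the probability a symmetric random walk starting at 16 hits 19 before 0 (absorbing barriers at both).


By optional stopping theorem: E(M at tau) = M(0) = 16
P(hit 19)*19 + P(hit 0)*0 = 16
P(hit 19) = (16 - 0)/(19 - 0) = 16/19 = 0.8421

0.8421


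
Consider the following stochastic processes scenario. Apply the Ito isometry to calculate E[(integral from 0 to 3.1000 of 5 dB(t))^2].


By Ito isometry: E[(int f dB)^2] = int f^2 dt
= 5^2 * 3.1000
= 25 * 3.1000 = 77.5000

77.5000


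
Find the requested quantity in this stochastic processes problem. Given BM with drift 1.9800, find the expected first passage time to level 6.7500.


Expected first passage time = a/mu
= 6.7500/1.9800
= 3.4091

3.4091


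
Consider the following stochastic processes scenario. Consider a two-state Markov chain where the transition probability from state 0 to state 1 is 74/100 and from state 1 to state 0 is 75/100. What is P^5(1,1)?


Computing P^5 by matrix multiplication.
P = [[0.2600, 0.7400], [0.7500, 0.2500]]
After raising P to the power 5:
P^5(1,1) = 0.4824

0.4824


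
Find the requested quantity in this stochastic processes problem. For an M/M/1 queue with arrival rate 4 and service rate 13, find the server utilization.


rho = lambda/mu
= 4/13
= 0.3077

0.3077


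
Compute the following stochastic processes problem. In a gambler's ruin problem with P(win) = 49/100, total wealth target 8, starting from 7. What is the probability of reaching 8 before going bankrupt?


Gambler's ruin formula:
r = q/p = 0.5100/0.4900 = 1.0408
P(win) = (1 - r^i)/(1 - r^N)
= (1 - 1.0408^7)/(1 - 1.0408^8)
= 0.8568

0.8568


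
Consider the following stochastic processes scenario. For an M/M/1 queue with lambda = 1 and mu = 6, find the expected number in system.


rho = 1/6 = 0.1667
L = rho/(1-rho)
= 0.1667/0.8333
= 0.2000

0.2000


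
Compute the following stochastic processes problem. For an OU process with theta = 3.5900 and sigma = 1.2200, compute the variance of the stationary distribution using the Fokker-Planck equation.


Stationary variance = sigma^2 / (2*theta)
= 1.2200^2 / (2*3.5900)
= 1.4884 / 7.1800
= 0.2073

0.2073


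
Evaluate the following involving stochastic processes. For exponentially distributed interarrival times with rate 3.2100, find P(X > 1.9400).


P(X > t) = exp(-lambda * t)
= exp(-3.2100 * 1.9400)
= exp(-6.2274) = 0.0020

0.0020


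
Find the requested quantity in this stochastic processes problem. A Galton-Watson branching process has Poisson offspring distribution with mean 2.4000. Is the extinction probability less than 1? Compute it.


Since mu = 2.4000 > 1, extinction prob q < 1.
Solve s = exp(mu*(s-1)) iteratively.
q = 0.1214

0.1214


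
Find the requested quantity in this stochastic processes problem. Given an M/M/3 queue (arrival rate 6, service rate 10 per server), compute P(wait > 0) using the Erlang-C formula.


a = lambda/mu = 0.6000
rho = a/c = 0.2000
Erlang-C formula applied:
C(c,a) = 0.0247

0.0247


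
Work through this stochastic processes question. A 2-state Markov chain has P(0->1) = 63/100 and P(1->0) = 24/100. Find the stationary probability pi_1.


Stationary distribution: pi_0 = p10/(p01+p10), pi_1 = p01/(p01+p10)
p01 = 0.6300, p10 = 0.2400
pi_1 = 0.7241

0.7241


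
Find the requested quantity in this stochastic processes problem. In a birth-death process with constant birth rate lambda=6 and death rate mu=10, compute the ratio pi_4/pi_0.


For birth-death process, pi_n/pi_0 = (lambda/mu)^n
= (6/10)^4
= 0.1296

0.1296


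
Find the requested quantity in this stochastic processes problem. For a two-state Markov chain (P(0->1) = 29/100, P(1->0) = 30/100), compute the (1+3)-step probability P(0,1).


P^4 = P^1 * P^3
Computing via matrix multiplication of the transition matrix.
Entry (0,1) of P^4 = 0.4776

0.4776


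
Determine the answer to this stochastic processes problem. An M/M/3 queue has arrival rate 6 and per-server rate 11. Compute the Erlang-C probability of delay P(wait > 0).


a = lambda/mu = 0.5455
rho = a/c = 0.1818
Erlang-C formula applied:
C(c,a) = 0.0191

0.0191


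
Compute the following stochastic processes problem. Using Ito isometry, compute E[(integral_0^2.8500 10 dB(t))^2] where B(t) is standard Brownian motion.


By Ito isometry: E[(int f dB)^2] = int f^2 dt
= 10^2 * 2.8500
= 100 * 2.8500 = 285.0000

285.0000


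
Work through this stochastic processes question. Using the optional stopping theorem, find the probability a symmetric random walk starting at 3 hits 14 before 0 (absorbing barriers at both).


By optional stopping theorem: E(M at tau) = M(0) = 3
P(hit 14)*14 + P(hit 0)*0 = 3
P(hit 14) = (3 - 0)/(14 - 0) = 3/14 = 0.2143

0.2143


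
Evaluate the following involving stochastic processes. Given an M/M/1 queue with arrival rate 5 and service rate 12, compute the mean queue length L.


rho = 5/12 = 0.4167
L = rho/(1-rho)
= 0.4167/0.5833
= 0.7143

0.7143


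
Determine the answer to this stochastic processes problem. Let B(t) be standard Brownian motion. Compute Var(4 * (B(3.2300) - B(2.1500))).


Var(alpha*(B(t)-B(s))) = alpha^2 * (t-s)
= 4^2 * (3.2300 - 2.1500)
= 16 * 1.0800
= 17.2800

17.2800


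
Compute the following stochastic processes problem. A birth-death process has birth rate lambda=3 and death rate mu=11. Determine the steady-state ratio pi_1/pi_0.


For birth-death process, pi_n/pi_0 = (lambda/mu)^n
= (3/11)^1
= 0.2727

0.2727


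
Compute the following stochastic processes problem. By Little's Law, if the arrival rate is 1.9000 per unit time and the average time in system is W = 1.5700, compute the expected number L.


Little's Law: L = lambda * W
= 1.9000 * 1.5700
= 2.9830

2.9830


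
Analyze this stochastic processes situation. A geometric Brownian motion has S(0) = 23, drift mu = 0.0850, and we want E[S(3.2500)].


E[S(t)] = S(0) * exp(mu * t)
= 23 * exp(0.0850 * 3.2500)
= 23 * 1.3182
= 30.3181

30.3181


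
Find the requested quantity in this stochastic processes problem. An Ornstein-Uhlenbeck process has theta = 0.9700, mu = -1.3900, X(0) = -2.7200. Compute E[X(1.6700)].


E[X(t)] = mu + (X(0) - mu)*exp(-theta*t)
= -1.3900 + (-2.7200 - -1.3900)*exp(-0.9700*1.6700)
= -1.3900 + -1.3300 * 0.1979
= -1.6532

-1.6532


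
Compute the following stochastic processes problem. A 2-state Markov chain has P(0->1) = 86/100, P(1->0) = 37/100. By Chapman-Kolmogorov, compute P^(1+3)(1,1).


P^4 = P^1 * P^3
Computing via matrix multiplication of the transition matrix.
Entry (1,1) of P^4 = 0.7000

0.7000


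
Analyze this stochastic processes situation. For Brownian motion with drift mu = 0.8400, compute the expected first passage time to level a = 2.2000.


Expected first passage time = a/mu
= 2.2000/0.8400
= 2.6190

2.6190


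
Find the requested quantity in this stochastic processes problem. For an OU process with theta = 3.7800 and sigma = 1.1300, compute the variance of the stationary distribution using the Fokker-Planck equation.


Stationary variance = sigma^2 / (2*theta)
= 1.1300^2 / (2*3.7800)
= 1.2769 / 7.5600
= 0.1689

0.1689


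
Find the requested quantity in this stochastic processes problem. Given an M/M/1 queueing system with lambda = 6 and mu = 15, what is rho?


rho = lambda/mu
= 6/15
= 0.4000

0.4000


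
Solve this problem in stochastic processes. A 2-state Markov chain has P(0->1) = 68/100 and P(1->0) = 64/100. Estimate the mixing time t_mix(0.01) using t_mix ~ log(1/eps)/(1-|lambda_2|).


lambda_2 = |1 - p01 - p10| = |1 - 0.6800 - 0.6400| = 0.3200
t_mix ~ log(1/eps)/(1 - |lambda_2|)
= log(100)/(1 - 0.3200) = 4.6052/0.6800
= 6.7723

6.7723


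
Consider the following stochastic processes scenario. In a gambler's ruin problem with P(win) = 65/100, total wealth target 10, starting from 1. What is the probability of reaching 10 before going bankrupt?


Gambler's ruin formula:
r = q/p = 0.3500/0.6500 = 0.5385
P(win) = (1 - r^i)/(1 - r^N)
= (1 - 0.5385^1)/(1 - 0.5385^10)
= 0.4625

0.4625


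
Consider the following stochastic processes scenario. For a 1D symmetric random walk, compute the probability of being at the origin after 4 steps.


P(S(4) = 0) = C(4,2) / 4^2
= 6 / 16
= 0.3750

0.3750


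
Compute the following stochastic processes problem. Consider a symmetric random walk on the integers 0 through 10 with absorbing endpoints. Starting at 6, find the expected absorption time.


For symmetric RW on 0,...,N with absorbing barriers, E(i) = i*(N-i)
E(6) = 6 * 4 = 24

24


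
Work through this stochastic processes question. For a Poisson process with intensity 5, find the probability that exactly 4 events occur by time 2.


P(N(t)=k) = (lambda*t)^k * exp(-lambda*t) / k!
lambda*t = 10
= 10^4 * exp(-10) / 4!
= 10000 * 4.5400e-05 / 24
= 0.0189

0.0189


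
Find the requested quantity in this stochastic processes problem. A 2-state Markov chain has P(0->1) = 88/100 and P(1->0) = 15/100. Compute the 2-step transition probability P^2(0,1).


Computing P^2 by matrix multiplication.
P = [[0.1200, 0.8800], [0.1500, 0.8500]]
After raising P to the power 2:
P^2(0,1) = 0.8536

0.8536


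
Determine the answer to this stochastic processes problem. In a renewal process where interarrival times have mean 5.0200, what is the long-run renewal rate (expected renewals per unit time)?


Long-run renewal rate = 1/E(X)
= 1/5.0200
= 0.1992

0.1992


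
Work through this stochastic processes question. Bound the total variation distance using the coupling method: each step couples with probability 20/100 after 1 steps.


TV distance bound <= (1-delta)^n
= (1 - 0.2000)^1
= 0.8000^1
= 0.8000

0.8000


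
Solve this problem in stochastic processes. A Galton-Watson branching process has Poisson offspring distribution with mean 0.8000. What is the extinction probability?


Since mu = 0.8000 <= 1, extinction probability = 1.

1.0000


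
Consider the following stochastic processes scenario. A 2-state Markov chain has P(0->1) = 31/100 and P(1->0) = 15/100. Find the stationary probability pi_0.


Stationary distribution: pi_0 = p10/(p01+p10), pi_1 = p01/(p01+p10)
p01 = 0.3100, p10 = 0.1500
pi_0 = 0.3261

0.3261


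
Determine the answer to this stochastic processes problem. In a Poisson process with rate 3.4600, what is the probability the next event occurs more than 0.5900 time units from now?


P(X > t) = exp(-lambda * t)
= exp(-3.4600 * 0.5900)
= exp(-2.0414) = 0.1298

0.1298


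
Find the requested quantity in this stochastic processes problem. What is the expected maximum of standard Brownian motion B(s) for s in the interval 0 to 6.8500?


E(max B(s)) = sqrt(2t/pi)
= sqrt(2*6.8500/pi)
= sqrt(4.3608)
= 2.0883

2.0883


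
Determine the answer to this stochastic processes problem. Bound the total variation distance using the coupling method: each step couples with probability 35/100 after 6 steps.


TV distance bound <= (1-delta)^n
= (1 - 0.3500)^6
= 0.6500^6
= 0.0754

0.0754


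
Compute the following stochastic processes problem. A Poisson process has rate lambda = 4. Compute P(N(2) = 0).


P(N(t)=k) = (lambda*t)^k * exp(-lambda*t) / k!
lambda*t = 8
= 8^0 * exp(-8) / 0!
= 1 * 3.3546e-04 / 1
= 3.3546e-04

3.3546e-04


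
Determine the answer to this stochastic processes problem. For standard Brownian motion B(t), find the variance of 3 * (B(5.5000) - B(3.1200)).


Var(alpha*(B(t)-B(s))) = alpha^2 * (t-s)
= 3^2 * (5.5000 - 3.1200)
= 9 * 2.3800
= 21.4200

21.4200


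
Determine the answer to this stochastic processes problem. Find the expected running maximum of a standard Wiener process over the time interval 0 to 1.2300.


E(max B(s)) = sqrt(2t/pi)
= sqrt(2*1.2300/pi)
= sqrt(0.7830)
= 0.8849

0.8849


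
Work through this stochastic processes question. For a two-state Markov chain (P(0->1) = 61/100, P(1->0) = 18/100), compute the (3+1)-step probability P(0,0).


P^4 = P^3 * P^1
Computing via matrix multiplication of the transition matrix.
Entry (0,0) of P^4 = 0.2293

0.2293


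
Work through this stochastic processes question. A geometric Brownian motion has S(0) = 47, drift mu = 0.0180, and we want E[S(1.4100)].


E[S(t)] = S(0) * exp(mu * t)
= 47 * exp(0.0180 * 1.4100)
= 47 * 1.0257
= 48.2081

48.2081


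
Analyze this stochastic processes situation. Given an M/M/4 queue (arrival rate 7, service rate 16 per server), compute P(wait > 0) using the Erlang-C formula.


a = lambda/mu = 0.4375
rho = a/c = 0.1094
Erlang-C formula applied:
C(c,a) = 0.0011

0.0011


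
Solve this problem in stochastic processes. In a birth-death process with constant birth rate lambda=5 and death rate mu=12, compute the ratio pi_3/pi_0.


For birth-death process, pi_n/pi_0 = (lambda/mu)^n
= (5/12)^3
= 0.0723

0.0723


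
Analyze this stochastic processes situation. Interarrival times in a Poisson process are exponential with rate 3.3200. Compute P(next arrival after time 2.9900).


P(X > t) = exp(-lambda * t)
= exp(-3.3200 * 2.9900)
= exp(-9.9268) = 4.8848e-05

4.8848e-05


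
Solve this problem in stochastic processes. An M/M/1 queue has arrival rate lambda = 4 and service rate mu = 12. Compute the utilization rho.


rho = lambda/mu
= 4/12
= 0.3333

0.3333


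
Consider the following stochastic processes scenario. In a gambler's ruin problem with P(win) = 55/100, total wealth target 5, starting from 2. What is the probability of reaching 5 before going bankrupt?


Gambler's ruin formula:
r = q/p = 0.4500/0.5500 = 0.8182
P(win) = (1 - r^i)/(1 - r^N)
= (1 - 0.8182^2)/(1 - 0.8182^5)
= 0.5220

0.5220


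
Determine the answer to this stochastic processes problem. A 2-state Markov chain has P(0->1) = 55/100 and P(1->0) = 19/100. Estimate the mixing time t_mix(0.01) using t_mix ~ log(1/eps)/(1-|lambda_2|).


lambda_2 = |1 - p01 - p10| = |1 - 0.5500 - 0.1900| = 0.2600
t_mix ~ log(1/eps)/(1 - |lambda_2|)
= log(100)/(1 - 0.2600) = 4.6052/0.7400
= 6.2232

6.2232


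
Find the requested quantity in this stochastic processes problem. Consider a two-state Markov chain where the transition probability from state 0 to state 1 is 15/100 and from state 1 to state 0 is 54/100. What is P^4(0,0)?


Computing P^4 by matrix multiplication.
P = [[0.8500, 0.1500], [0.5400, 0.4600]]
After raising P to the power 4:
P^4(0,0) = 0.7846

0.7846


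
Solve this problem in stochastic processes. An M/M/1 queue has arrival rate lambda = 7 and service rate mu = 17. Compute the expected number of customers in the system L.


rho = 7/17 = 0.4118
L = rho/(1-rho)
= 0.4118/0.5882
= 0.7000

0.7000


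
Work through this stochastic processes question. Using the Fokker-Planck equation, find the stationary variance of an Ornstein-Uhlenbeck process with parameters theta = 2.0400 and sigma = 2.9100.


Stationary variance = sigma^2 / (2*theta)
= 2.9100^2 / (2*2.0400)
= 8.4681 / 4.0800
= 2.0755

2.0755


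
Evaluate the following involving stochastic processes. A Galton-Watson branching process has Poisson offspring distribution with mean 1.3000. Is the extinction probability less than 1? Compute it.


Since mu = 1.3000 > 1, extinction prob q < 1.
Solve s = exp(mu*(s-1)) iteratively.
q = 0.5770

0.5770


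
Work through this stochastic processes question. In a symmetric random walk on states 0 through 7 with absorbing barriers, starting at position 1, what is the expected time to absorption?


For symmetric RW on 0,...,N with absorbing barriers, E(i) = i*(N-i)
E(1) = 1 * 6 = 6

6


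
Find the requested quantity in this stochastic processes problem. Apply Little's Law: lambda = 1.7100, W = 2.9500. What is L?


Little's Law: L = lambda * W
= 1.7100 * 2.9500
= 5.0445

5.0445


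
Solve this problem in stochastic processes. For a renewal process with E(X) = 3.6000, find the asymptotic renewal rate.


Long-run renewal rate = 1/E(X)
= 1/3.6000
= 0.2778

0.2778


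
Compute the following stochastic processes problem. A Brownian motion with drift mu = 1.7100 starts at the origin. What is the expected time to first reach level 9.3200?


Expected first passage time = a/mu
= 9.3200/1.7100
= 5.4503

5.4503


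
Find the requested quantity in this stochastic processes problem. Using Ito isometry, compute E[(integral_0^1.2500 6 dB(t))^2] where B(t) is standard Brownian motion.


By Ito isometry: E[(int f dB)^2] = int f^2 dt
= 6^2 * 1.2500
= 36 * 1.2500 = 45.0000

45.0000


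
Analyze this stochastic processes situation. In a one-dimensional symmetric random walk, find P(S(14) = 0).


P(S(14) = 0) = C(14,7) / 4^7
= 3432 / 16384
= 0.2095

0.2095


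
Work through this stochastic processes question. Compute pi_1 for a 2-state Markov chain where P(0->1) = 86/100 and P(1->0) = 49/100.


Stationary distribution: pi_0 = p10/(p01+p10), pi_1 = p01/(p01+p10)
p01 = 0.8600, p10 = 0.4900
pi_1 = 0.6370

0.6370


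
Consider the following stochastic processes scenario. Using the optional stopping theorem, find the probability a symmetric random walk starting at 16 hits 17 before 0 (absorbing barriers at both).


By optional stopping theorem: E(M at tau) = M(0) = 16
P(hit 17)*17 + P(hit 0)*0 = 16
P(hit 17) = (16 - 0)/(17 - 0) = 16/17 = 0.9412

0.9412


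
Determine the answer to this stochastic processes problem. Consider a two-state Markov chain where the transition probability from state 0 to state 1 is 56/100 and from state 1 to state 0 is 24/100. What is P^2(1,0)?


Computing P^2 by matrix multiplication.
P = [[0.4400, 0.5600], [0.2400, 0.7600]]
After raising P to the power 2:
P^2(1,0) = 0.2880

0.2880


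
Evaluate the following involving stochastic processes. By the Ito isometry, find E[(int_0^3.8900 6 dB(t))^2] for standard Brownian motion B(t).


By Ito isometry: E[(int f dB)^2] = int f^2 dt
= 6^2 * 3.8900
= 36 * 3.8900 = 140.0400

140.0400


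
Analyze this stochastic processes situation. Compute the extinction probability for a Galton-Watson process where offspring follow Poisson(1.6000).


Since mu = 1.6000 > 1, extinction prob q < 1.
Solve s = exp(mu*(s-1)) iteratively.
q = 0.3580

0.3580


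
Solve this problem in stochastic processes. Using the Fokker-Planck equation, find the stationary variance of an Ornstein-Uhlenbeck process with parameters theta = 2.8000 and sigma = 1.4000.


Stationary variance = sigma^2 / (2*theta)
= 1.4000^2 / (2*2.8000)
= 1.9600 / 5.6000
= 0.3500

0.3500


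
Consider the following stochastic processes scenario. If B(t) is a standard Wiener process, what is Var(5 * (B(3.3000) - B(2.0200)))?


Var(alpha*(B(t)-B(s))) = alpha^2 * (t-s)
= 5^2 * (3.3000 - 2.0200)
= 25 * 1.2800
= 32.0000

32.0000


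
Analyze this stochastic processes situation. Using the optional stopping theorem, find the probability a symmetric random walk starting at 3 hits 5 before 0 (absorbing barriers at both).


By optional stopping theorem: E(M at tau) = M(0) = 3
P(hit 5)*5 + P(hit 0)*0 = 3
P(hit 5) = (3 - 0)/(5 - 0) = 3/5 = 0.6000

0.6000


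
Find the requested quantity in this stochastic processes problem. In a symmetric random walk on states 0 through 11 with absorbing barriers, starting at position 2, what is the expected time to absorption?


For symmetric RW on 0,...,N with absorbing barriers, E(i) = i*(N-i)
E(2) = 2 * 9 = 18

18


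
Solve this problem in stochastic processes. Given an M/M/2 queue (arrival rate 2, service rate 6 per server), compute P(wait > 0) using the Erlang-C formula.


a = lambda/mu = 0.3333
rho = a/c = 0.1667
Erlang-C formula applied:
C(c,a) = 0.0476

0.0476


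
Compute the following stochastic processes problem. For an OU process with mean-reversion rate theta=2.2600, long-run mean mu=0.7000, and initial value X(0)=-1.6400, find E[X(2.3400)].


E[X(t)] = mu + (X(0) - mu)*exp(-theta*t)
= 0.7000 + (-1.6400 - 0.7000)*exp(-2.2600*2.3400)
= 0.7000 + -2.3400 * 0.0050
= 0.6882

0.6882


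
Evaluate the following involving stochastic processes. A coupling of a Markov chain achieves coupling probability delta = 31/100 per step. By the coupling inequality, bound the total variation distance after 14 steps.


TV distance bound <= (1-delta)^n
= (1 - 0.3100)^14
= 0.6900^14
= 0.0055

0.0055


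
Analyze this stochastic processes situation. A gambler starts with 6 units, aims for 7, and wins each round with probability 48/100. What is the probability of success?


Gambler's ruin formula:
r = q/p = 0.5200/0.4800 = 1.0833
P(win) = (1 - r^i)/(1 - r^N)
= (1 - 1.0833^6)/(1 - 1.0833^7)
= 0.8207

0.8207


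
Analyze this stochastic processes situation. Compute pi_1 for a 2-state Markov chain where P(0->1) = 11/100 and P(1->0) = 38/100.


Stationary distribution: pi_0 = p10/(p01+p10), pi_1 = p01/(p01+p10)
p01 = 0.1100, p10 = 0.3800
pi_1 = 0.2245

0.2245


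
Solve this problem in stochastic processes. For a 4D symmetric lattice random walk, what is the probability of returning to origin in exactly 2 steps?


P(return in 2 steps) = P(reverse first step) = 1/(2d)
= 1/8
= 0.1250

0.1250


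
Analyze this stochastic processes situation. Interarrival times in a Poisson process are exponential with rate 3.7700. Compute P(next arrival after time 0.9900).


P(X > t) = exp(-lambda * t)
= exp(-3.7700 * 0.9900)
= exp(-3.7323) = 0.0239

0.0239


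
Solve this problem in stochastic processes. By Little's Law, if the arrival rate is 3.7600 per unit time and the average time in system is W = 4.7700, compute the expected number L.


Little's Law: L = lambda * W
= 3.7600 * 4.7700
= 17.9352

17.9352


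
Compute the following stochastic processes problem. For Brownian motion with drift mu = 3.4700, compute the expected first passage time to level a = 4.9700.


Expected first passage time = a/mu
= 4.9700/3.4700
= 1.4323

1.4323


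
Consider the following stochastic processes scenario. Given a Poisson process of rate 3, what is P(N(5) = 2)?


P(N(t)=k) = (lambda*t)^k * exp(-lambda*t) / k!
lambda*t = 15
= 15^2 * exp(-15) / 2!
= 225 * 3.0590e-07 / 2
= 3.4414e-05

3.4414e-05


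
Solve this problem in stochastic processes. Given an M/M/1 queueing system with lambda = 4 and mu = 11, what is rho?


rho = lambda/mu
= 4/11
= 0.3636

0.3636


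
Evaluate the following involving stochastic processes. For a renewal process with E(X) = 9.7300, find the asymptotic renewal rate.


Long-run renewal rate = 1/E(X)
= 1/9.7300
= 0.1028

0.1028


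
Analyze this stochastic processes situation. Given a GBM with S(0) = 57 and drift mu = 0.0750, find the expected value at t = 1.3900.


E[S(t)] = S(0) * exp(mu * t)
= 57 * exp(0.0750 * 1.3900)
= 57 * 1.1099
= 63.2630

63.2630


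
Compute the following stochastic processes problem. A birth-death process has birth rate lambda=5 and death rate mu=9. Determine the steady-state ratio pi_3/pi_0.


For birth-death process, pi_n/pi_0 = (lambda/mu)^n
= (5/9)^3
= 0.1715

0.1715


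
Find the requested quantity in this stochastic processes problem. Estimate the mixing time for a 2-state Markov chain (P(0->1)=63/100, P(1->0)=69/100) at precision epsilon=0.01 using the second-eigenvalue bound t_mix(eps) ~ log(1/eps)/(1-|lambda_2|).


lambda_2 = |1 - p01 - p10| = |1 - 0.6300 - 0.6900| = 0.3200
t_mix ~ log(1/eps)/(1 - |lambda_2|)
= log(100)/(1 - 0.3200) = 4.6052/0.6800
= 6.7723

6.7723


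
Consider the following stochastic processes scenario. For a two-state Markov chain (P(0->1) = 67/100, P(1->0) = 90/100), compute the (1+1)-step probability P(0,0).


P^2 = P^1 * P^1
Computing via matrix multiplication of the transition matrix.
Entry (0,0) of P^2 = 0.7119

0.7119


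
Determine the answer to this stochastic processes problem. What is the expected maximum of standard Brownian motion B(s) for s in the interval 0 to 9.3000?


E(max B(s)) = sqrt(2t/pi)
= sqrt(2*9.3000/pi)
= sqrt(5.9206)
= 2.4332

2.4332


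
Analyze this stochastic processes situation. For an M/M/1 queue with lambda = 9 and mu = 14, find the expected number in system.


rho = 9/14 = 0.6429
L = rho/(1-rho)
= 0.6429/0.3571
= 1.8000

1.8000


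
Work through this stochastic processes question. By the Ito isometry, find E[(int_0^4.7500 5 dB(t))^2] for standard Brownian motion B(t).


By Ito isometry: E[(int f dB)^2] = int f^2 dt
= 5^2 * 4.7500
= 25 * 4.7500 = 118.7500

118.7500


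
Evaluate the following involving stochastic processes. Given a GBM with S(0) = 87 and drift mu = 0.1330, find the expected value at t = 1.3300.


E[S(t)] = S(0) * exp(mu * t)
= 87 * exp(0.1330 * 1.3300)
= 87 * 1.1935
= 103.8345

103.8345


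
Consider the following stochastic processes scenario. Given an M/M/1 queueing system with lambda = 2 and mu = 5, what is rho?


rho = lambda/mu
= 2/5
= 0.4000

0.4000


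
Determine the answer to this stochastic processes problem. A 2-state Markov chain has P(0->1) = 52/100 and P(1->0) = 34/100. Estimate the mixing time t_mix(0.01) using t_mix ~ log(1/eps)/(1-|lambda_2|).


lambda_2 = |1 - p01 - p10| = |1 - 0.5200 - 0.3400| = 0.1400
t_mix ~ log(1/eps)/(1 - |lambda_2|)
= log(100)/(1 - 0.1400) = 4.6052/0.8600
= 5.3548

5.3548


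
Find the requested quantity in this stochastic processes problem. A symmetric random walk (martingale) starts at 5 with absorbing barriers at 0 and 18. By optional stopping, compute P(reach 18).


By optional stopping theorem: E(M at tau) = M(0) = 5
P(hit 18)*18 + P(hit 0)*0 = 5
P(hit 18) = (5 - 0)/(18 - 0) = 5/18 = 0.2778

0.2778


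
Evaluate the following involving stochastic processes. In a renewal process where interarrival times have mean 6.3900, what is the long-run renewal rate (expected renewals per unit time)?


Long-run renewal rate = 1/E(X)
= 1/6.3900
= 0.1565

0.1565


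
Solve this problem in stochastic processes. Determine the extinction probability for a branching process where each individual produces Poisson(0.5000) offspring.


Since mu = 0.5000 <= 1, extinction probability = 1.

1.0000


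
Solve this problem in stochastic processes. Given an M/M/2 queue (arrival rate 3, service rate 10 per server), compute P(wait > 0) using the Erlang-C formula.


a = lambda/mu = 0.3000
rho = a/c = 0.1500
Erlang-C formula applied:
C(c,a) = 0.0391

0.0391


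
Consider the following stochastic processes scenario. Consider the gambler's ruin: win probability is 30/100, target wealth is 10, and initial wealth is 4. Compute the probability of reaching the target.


Gambler's ruin formula:
r = q/p = 0.7000/0.3000 = 2.3333
P(win) = (1 - r^i)/(1 - r^N)
= (1 - 2.3333^4)/(1 - 2.3333^10)
= 0.0060

0.0060


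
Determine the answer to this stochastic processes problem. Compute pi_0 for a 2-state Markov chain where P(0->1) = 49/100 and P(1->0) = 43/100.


Stationary distribution: pi_0 = p10/(p01+p10), pi_1 = p01/(p01+p10)
p01 = 0.4900, p10 = 0.4300
pi_0 = 0.4674

0.4674


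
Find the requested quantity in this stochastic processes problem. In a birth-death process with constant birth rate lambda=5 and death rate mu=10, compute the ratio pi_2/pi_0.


For birth-death process, pi_n/pi_0 = (lambda/mu)^n
= (5/10)^2
= 0.2500

0.2500


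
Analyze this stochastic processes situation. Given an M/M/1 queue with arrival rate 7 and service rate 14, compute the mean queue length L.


rho = 7/14 = 0.5000
L = rho/(1-rho)
= 0.5000/0.5000
= 1.0000

1.0000


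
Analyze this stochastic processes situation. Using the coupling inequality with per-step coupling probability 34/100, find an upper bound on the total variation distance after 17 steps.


TV distance bound <= (1-delta)^n
= (1 - 0.3400)^17
= 0.6600^17
= 8.5555e-04

8.5555e-04


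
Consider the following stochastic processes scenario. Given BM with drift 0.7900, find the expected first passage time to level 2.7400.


Expected first passage time = a/mu
= 2.7400/0.7900
= 3.4684

3.4684


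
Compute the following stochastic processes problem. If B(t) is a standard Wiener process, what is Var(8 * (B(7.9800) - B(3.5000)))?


Var(alpha*(B(t)-B(s))) = alpha^2 * (t-s)
= 8^2 * (7.9800 - 3.5000)
= 64 * 4.4800
= 286.7200

286.7200


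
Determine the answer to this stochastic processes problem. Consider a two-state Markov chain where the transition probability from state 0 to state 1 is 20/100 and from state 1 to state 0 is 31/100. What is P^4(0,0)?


Computing P^4 by matrix multiplication.
P = [[0.8000, 0.2000], [0.3100, 0.6900]]
After raising P to the power 4:
P^4(0,0) = 0.6305

0.6305


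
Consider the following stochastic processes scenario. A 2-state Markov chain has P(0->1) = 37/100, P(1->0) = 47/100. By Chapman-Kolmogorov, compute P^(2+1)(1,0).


P^3 = P^2 * P^1
Computing via matrix multiplication of the transition matrix.
Entry (1,0) of P^3 = 0.5572

0.5572


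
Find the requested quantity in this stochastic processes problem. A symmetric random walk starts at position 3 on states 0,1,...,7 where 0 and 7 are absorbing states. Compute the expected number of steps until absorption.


For symmetric RW on 0,...,N with absorbing barriers, E(i) = i*(N-i)
E(3) = 3 * 4 = 12

12


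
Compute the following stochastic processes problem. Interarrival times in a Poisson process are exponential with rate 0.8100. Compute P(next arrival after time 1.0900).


P(X > t) = exp(-lambda * t)
= exp(-0.8100 * 1.0900)
= exp(-0.8829) = 0.4136

0.4136


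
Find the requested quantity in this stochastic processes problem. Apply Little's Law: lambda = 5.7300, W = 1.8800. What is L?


Little's Law: L = lambda * W
= 5.7300 * 1.8800
= 10.7724

10.7724


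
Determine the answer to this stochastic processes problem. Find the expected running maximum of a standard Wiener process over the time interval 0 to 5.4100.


E(max B(s)) = sqrt(2t/pi)
= sqrt(2*5.4100/pi)
= sqrt(3.4441)
= 1.8558

1.8558


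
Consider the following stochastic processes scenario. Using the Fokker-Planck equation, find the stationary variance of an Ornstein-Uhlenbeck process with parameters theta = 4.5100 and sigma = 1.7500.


Stationary variance = sigma^2 / (2*theta)
= 1.7500^2 / (2*4.5100)
= 3.0625 / 9.0200
= 0.3395

0.3395


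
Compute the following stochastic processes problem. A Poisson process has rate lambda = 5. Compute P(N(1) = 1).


P(N(t)=k) = (lambda*t)^k * exp(-lambda*t) / k!
lambda*t = 5
= 5^1 * exp(-5) / 1!
= 5 * 0.0067 / 1
= 0.0337

0.0337


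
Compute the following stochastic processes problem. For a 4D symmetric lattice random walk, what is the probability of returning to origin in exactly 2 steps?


P(return in 2 steps) = P(reverse first step) = 1/(2d)
= 1/8
= 0.1250

0.1250


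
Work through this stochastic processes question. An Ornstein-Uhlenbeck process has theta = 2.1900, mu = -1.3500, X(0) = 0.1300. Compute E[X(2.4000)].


E[X(t)] = mu + (X(0) - mu)*exp(-theta*t)
= -1.3500 + (0.1300 - -1.3500)*exp(-2.1900*2.4000)
= -1.3500 + 1.4800 * 0.0052
= -1.3423

-1.3423


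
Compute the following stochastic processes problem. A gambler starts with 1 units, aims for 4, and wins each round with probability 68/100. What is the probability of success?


Gambler's ruin formula:
r = q/p = 0.3200/0.6800 = 0.4706
P(win) = (1 - r^i)/(1 - r^N)
= (1 - 0.4706^1)/(1 - 0.4706^4)
= 0.5567

0.5567


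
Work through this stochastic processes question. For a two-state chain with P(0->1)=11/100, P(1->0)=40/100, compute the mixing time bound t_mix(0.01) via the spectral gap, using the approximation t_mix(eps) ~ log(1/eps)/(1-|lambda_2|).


lambda_2 = |1 - p01 - p10| = |1 - 0.1100 - 0.4000| = 0.4900
t_mix ~ log(1/eps)/(1 - |lambda_2|)
= log(100)/(1 - 0.4900) = 4.6052/0.5100
= 9.0297

9.0297


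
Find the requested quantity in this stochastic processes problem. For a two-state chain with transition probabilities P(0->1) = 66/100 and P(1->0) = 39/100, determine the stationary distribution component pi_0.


Stationary distribution: pi_0 = p10/(p01+p10), pi_1 = p01/(p01+p10)
p01 = 0.6600, p10 = 0.3900
pi_0 = 0.3714

0.3714


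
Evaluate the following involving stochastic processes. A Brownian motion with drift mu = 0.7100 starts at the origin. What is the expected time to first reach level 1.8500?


Expected first passage time = a/mu
= 1.8500/0.7100
= 2.6056

2.6056


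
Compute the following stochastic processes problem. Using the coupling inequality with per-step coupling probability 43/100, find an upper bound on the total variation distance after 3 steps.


TV distance bound <= (1-delta)^n
= (1 - 0.4300)^3
= 0.5700^3
= 0.1852

0.1852


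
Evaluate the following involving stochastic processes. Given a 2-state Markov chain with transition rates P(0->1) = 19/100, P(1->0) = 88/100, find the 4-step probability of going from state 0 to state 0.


Computing P^4 by matrix multiplication.
P = [[0.8100, 0.1900], [0.8800, 0.1200]]
After raising P to the power 4:
P^4(0,0) = 0.8224

0.8224


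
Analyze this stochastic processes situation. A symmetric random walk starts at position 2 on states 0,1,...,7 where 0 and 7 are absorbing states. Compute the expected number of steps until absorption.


For symmetric RW on 0,...,N with absorbing barriers, E(i) = i*(N-i)
E(2) = 2 * 5 = 10

10


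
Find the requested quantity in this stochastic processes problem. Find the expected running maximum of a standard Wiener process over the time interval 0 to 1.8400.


E(max B(s)) = sqrt(2t/pi)
= sqrt(2*1.8400/pi)
= sqrt(1.1714)
= 1.0823

1.0823


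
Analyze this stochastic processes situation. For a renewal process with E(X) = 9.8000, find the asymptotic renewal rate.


Long-run renewal rate = 1/E(X)
= 1/9.8000
= 0.1020

0.1020


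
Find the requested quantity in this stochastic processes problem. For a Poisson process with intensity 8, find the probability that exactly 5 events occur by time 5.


P(N(t)=k) = (lambda*t)^k * exp(-lambda*t) / k!
lambda*t = 40
= 40^5 * exp(-40) / 5!
= 102400000 * 4.2484e-18 / 120
= 3.6253e-12

3.6253e-12
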